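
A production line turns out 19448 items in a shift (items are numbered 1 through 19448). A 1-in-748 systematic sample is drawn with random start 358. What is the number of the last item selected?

19058

k = 748
26th selection = r + (26−1)·k = 358 + 25×748 = 358 + 18700 = 19058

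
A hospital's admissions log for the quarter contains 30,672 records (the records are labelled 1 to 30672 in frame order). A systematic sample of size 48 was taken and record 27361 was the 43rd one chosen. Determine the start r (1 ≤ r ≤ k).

523

k = 30672/48 = 639
r = 27361 − (43−1)×639 = 27361 − 26838 = 523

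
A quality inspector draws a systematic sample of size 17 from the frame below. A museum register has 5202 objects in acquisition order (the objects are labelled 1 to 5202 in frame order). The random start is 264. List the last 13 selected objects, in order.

1488, 1794, 2100, 2406, 2712, 3018, 3324, 3630, 3936, 4242, 4548, 4854, 5160

k = N/n = 5202/17 = 306
5th selection = 264 + 4×306 = 1488
6th: 1488 + 306 = 1794
7th: 1794 + 306 = 2100
8th: 2100 + 306 = 2406
9th: 2406 + 306 = 2712
10th: 2712 + 306 = 3018
11th: 3018 + 306 = 3324
12th: 3324 + 306 = 3630
13th: 3630 + 306 = 3936
14th: 3936 + 306 = 4242
15th: 4242 + 306 = 4548
16th: 4548 + 306 = 4854
17th: 4854 + 306 = 5160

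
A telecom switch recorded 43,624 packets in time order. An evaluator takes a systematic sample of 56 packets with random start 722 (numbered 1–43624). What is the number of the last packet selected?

k = 43624/56 = 779
56th selection = r + (56−1)·k = 722 + 55×779 = 722 + 42845 = 43567

43567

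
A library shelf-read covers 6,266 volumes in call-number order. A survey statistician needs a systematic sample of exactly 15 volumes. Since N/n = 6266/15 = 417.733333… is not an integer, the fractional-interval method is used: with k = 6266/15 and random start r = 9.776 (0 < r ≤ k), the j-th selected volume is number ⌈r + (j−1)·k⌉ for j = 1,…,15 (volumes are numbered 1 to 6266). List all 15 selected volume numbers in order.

10, 428, 846, 1263, 1681, 2099, 2517, 2934, 3352, 3770, 4188, 4605, 5023, 5441, 5859

j=1: r + 0k = 9.776 → ⌈·⌉ = 10
j=2: r + 1k = 427.509333… → ⌈·⌉ = 428
j=3: r + 2k = 845.242666… → ⌈·⌉ = 846
j=4: r + 3k = 1262.976 → ⌈·⌉ = 1263
j=5: r + 4k = 1680.709333… → ⌈·⌉ = 1681
j=6: r + 5k = 2098.442666… → ⌈·⌉ = 2099
j=7: r + 6k = 2516.176 → ⌈·⌉ = 2517
j=8: r + 7k = 2933.909333… → ⌈·⌉ = 2934
j=9: r + 8k = 3351.642666… → ⌈·⌉ = 3352
j=10: r + 9k = 3769.376 → ⌈·⌉ = 3770
j=11: r + 10k = 4187.109333… → ⌈·⌉ = 4188
j=12: r + 11k = 4604.842666… → ⌈·⌉ = 4605
j=13: r + 12k = 5022.576 → ⌈·⌉ = 5023
j=14: r + 13k = 5440.309333… → ⌈·⌉ = 5441
j=15: r + 14k = 5858.042666… → ⌈·⌉ = 5859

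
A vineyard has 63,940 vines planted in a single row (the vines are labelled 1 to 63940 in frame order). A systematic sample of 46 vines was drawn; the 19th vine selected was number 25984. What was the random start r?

964

k = 63940/46 = 1390
r = 25984 − (19−1)×1390 = 25984 − 25020 = 964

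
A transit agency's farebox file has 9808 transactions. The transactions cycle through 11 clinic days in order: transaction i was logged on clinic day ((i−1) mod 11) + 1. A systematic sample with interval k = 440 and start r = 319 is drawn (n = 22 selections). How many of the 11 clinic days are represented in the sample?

Consecutive selections differ by k = 440, so their clinic day numbers differ by 440 mod 11 = 0.
gcd(440, 11) = 11, so the sample visits 11/11 = 1 distinct residues mod 11.
Start 319 is clinic day 11; the clinic days hit are 11.

1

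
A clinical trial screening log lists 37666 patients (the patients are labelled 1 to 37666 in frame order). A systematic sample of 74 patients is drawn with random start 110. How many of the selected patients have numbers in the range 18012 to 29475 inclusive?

22

k = 37666/74 = 509
First selection ≥ 18012: 110 + ⌈(18012−110)/509⌉·509 = 110 + 36×509 = 18434
Last selection ≤ 29475: 110 + ⌊(29475−110)/509⌋·509 = 110 + 57×509 = 29123
Count = 57 − 36 + 1 = 22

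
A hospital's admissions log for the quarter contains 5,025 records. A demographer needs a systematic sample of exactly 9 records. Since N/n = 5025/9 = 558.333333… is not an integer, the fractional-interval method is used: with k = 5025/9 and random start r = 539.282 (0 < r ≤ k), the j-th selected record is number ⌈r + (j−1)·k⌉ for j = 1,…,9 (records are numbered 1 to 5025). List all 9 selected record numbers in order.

540, 1098, 1656, 2215, 2773, 3331, 3890, 4448, 5006

j=1: r + 0k = 539.282 → ⌈·⌉ = 540
j=2: r + 1k = 1097.615333… → ⌈·⌉ = 1098
j=3: r + 2k = 1655.948666… → ⌈·⌉ = 1656
j=4: r + 3k = 2214.282 → ⌈·⌉ = 2215
j=5: r + 4k = 2772.615333… → ⌈·⌉ = 2773
j=6: r + 5k = 3330.948666… → ⌈·⌉ = 3331
j=7: r + 6k = 3889.282 → ⌈·⌉ = 3890
j=8: r + 7k = 4447.615333… → ⌈·⌉ = 4448
j=9: r + 8k = 5005.948666… → ⌈·⌉ = 5006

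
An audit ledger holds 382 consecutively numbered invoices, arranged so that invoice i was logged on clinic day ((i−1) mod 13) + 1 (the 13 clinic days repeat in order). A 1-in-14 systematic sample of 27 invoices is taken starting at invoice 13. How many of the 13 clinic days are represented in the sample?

13

Consecutive selections differ by k = 14, so their clinic day numbers differ by 14 mod 13 = 1.
gcd(14, 13) = 1, so the sample visits 13/1 = 13 distinct residues mod 13.
Start 13 is clinic day 13; the clinic days hit are 1, 2, 3, 4, 5, 6, 7, 8, 9, 10, 11, 12, 13.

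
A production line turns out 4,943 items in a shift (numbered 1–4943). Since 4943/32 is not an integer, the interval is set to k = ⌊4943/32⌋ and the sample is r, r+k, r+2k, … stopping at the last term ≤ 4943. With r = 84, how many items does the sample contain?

k = ⌊4943/32⌋ = 154
Achieved size = ⌊(4943 − 84)/154⌋ + 1 = ⌊4859/154⌋ + 1 = 31 + 1 = 32
(last selection: 84 + 31×154 = 4858 ≤ 4943; next would be 5012 > 4943)

32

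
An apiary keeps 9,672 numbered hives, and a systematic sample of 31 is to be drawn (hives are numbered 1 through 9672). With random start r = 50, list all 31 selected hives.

50, 362, 674, 986, 1298, 1610, 1922, 2234, 2546, 2858, 3170, 3482, 3794, 4106, 4418, 4730, 5042, 5354, 5666, 5978, 6290, 6602, 6914, 7226, 7538, 7850, 8162, 8474, 8786, 9098, 9410

k = N/n = 9672/31 = 312
hive 1: 50
hive 2: 50 + 312 = 362
hive 3: 362 + 312 = 674
hive 4: 674 + 312 = 986
hive 5: 986 + 312 = 1298
hive 6: 1298 + 312 = 1610
hive 7: 1610 + 312 = 1922
hive 8: 1922 + 312 = 2234
hive 9: 2234 + 312 = 2546
hive 10: 2546 + 312 = 2858
hive 11: 2858 + 312 = 3170
hive 12: 3170 + 312 = 3482
hive 13: 3482 + 312 = 3794
hive 14: 3794 + 312 = 4106
hive 15: 4106 + 312 = 4418
hive 16: 4418 + 312 = 4730
hive 17: 4730 + 312 = 5042
hive 18: 5042 + 312 = 5354
hive 19: 5354 + 312 = 5666
hive 20: 5666 + 312 = 5978
hive 21: 5978 + 312 = 6290
hive 22: 6290 + 312 = 6602
hive 23: 6602 + 312 = 6914
hive 24: 6914 + 312 = 7226
hive 25: 7226 + 312 = 7538
hive 26: 7538 + 312 = 7850
hive 27: 7850 + 312 = 8162
hive 28: 8162 + 312 = 8474
hive 29: 8474 + 312 = 8786
hive 30: 8786 + 312 = 9098
hive 31: 9098 + 312 = 9410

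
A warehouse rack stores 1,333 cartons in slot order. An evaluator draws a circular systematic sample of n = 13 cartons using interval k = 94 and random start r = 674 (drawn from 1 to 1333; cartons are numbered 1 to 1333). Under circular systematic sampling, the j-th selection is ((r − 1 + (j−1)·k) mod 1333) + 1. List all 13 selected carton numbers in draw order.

Selection 1: 674
Selection 2: 674 + 94 = 768
Selection 3: 768 + 94 = 862
Selection 4: 862 + 94 = 956
Selection 5: 956 + 94 = 1050
Selection 6: 1050 + 94 = 1144
Selection 7: 1144 + 94 = 1238
Selection 8: 1238 + 94 = 1332
Selection 9: 1332 + 94 = 1426 → 1426 − 1333 = 93
Selection 10: 93 + 94 = 187
Selection 11: 187 + 94 = 281
Selection 12: 281 + 94 = 375
Selection 13: 375 + 94 = 469

674, 768, 862, 956, 1050, 1144, 1238, 1332, 93, 187, 281, 375, 469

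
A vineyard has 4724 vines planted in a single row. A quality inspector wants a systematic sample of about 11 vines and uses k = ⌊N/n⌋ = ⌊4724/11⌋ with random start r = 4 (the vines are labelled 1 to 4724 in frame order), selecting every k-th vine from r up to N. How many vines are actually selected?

k = ⌊4724/11⌋ = 429
Achieved size = ⌊(4724 − 4)/429⌋ + 1 = ⌊4720/429⌋ + 1 = 11 + 1 = 12
(last selection: 4 + 11×429 = 4723 ≤ 4724; next would be 5152 > 4724)

12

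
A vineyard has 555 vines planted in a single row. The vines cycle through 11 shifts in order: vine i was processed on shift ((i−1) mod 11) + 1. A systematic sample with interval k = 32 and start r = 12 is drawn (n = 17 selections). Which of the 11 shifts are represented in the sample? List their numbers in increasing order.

1, 2, 3, 4, 5, 6, 7, 8, 9, 10, 11

Consecutive selections differ by k = 32, so their shift numbers differ by 32 mod 11 = 10.
gcd(32, 11) = 1, so the sample visits 11/1 = 11 distinct residues mod 11.
Start 12 is shift 1; the shifts hit are 1, 2, 3, 4, 5, 6, 7, 8, 9, 10, 11.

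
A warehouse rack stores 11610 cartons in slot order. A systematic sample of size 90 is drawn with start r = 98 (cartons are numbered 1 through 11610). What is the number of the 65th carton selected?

k = 11610/90 = 129
65th selection = r + (65−1)·k = 98 + 64×129 = 98 + 8256 = 8354

8354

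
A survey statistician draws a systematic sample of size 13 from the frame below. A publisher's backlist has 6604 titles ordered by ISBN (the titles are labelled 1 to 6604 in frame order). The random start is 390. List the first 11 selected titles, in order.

390, 898, 1406, 1914, 2422, 2930, 3438, 3946, 4454, 4962, 5470

k = N/n = 6604/13 = 508
title 1: 390
title 2: 390 + 508 = 898
title 3: 898 + 508 = 1406
title 4: 1406 + 508 = 1914
title 5: 1914 + 508 = 2422
title 6: 2422 + 508 = 2930
title 7: 2930 + 508 = 3438
title 8: 3438 + 508 = 3946
title 9: 3946 + 508 = 4454
title 10: 4454 + 508 = 4962
title 11: 4962 + 508 = 5470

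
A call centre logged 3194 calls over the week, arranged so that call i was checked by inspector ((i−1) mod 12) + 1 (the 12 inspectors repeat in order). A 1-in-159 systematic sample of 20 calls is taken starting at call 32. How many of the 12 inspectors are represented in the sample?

Consecutive selections differ by k = 159, so their inspector numbers differ by 159 mod 12 = 3.
gcd(159, 12) = 3, so the sample visits 12/3 = 4 distinct residues mod 12.
Start 32 is inspector 8; the inspectors hit are 2, 5, 8, 11.

4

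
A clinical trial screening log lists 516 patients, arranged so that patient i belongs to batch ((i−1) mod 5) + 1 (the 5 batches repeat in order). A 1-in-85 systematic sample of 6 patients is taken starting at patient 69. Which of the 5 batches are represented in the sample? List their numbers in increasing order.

4

Consecutive selections differ by k = 85, so their batch numbers differ by 85 mod 5 = 0.
gcd(85, 5) = 5, so the sample visits 5/5 = 1 distinct residues mod 5.
Start 69 is batch 4; the batches hit are 4.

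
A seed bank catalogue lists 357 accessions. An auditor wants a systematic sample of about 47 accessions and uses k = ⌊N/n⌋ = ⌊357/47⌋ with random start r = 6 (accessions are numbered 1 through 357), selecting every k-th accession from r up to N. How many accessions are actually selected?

k = ⌊357/47⌋ = 7
Achieved size = ⌊(357 − 6)/7⌋ + 1 = ⌊351/7⌋ + 1 = 50 + 1 = 51
(last selection: 6 + 50×7 = 356 ≤ 357; next would be 363 > 357)

51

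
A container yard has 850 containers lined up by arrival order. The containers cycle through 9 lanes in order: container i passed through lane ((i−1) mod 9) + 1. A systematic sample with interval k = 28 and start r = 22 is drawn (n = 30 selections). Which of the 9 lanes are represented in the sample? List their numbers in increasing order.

1, 2, 3, 4, 5, 6, 7, 8, 9

Consecutive selections differ by k = 28, so their lane numbers differ by 28 mod 9 = 1.
gcd(28, 9) = 1, so the sample visits 9/1 = 9 distinct residues mod 9.
Start 22 is lane 4; the lanes hit are 1, 2, 3, 4, 5, 6, 7, 8, 9.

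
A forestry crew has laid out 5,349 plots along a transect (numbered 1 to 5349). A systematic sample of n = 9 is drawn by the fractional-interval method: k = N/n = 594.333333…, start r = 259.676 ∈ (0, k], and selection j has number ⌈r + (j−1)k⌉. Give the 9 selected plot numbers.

260, 855, 1449, 2043, 2638, 3232, 3826, 4421, 5015

j=1: r + 0k = 259.676 → ⌈·⌉ = 260
j=2: r + 1k = 854.009333… → ⌈·⌉ = 855
j=3: r + 2k = 1448.342666… → ⌈·⌉ = 1449
j=4: r + 3k = 2042.676 → ⌈·⌉ = 2043
j=5: r + 4k = 2637.009333… → ⌈·⌉ = 2638
j=6: r + 5k = 3231.342666… → ⌈·⌉ = 3232
j=7: r + 6k = 3825.676 → ⌈·⌉ = 3826
j=8: r + 7k = 4420.009333… → ⌈·⌉ = 4421
j=9: r + 8k = 5014.342666… → ⌈·⌉ = 5015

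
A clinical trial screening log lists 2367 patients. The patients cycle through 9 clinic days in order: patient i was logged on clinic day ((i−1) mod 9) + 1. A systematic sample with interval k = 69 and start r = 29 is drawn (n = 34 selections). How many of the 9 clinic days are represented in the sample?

3

Consecutive selections differ by k = 69, so their clinic day numbers differ by 69 mod 9 = 6.
gcd(69, 9) = 3, so the sample visits 9/3 = 3 distinct residues mod 9.
Start 29 is clinic day 2; the clinic days hit are 2, 5, 8.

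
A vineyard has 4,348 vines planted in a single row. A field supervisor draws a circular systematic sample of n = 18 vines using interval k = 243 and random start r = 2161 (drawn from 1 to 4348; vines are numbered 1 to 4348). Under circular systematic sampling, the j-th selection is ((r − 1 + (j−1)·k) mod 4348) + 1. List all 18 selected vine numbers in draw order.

2161, 2404, 2647, 2890, 3133, 3376, 3619, 3862, 4105, 4348, 243, 486, 729, 972, 1215, 1458, 1701, 1944

Selection 1: 2161
Selection 2: 2161 + 243 = 2404
Selection 3: 2404 + 243 = 2647
Selection 4: 2647 + 243 = 2890
Selection 5: 2890 + 243 = 3133
Selection 6: 3133 + 243 = 3376
Selection 7: 3376 + 243 = 3619
Selection 8: 3619 + 243 = 3862
Selection 9: 3862 + 243 = 4105
Selection 10: 4105 + 243 = 4348
Selection 11: 4348 + 243 = 4591 → 4591 − 4348 = 243
Selection 12: 243 + 243 = 486
Selection 13: 486 + 243 = 729
Selection 14: 729 + 243 = 972
Selection 15: 972 + 243 = 1215
Selection 16: 1215 + 243 = 1458
Selection 17: 1458 + 243 = 1701
Selection 18: 1701 + 243 = 1944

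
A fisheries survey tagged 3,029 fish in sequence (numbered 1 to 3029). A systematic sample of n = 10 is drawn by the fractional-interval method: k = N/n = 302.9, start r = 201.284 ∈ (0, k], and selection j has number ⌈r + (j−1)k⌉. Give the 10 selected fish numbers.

202, 505, 808, 1110, 1413, 1716, 2019, 2322, 2625, 2928

j=1: r + 0k = 201.284 → ⌈·⌉ = 202
j=2: r + 1k = 504.184 → ⌈·⌉ = 505
j=3: r + 2k = 807.084 → ⌈·⌉ = 808
j=4: r + 3k = 1109.984 → ⌈·⌉ = 1110
j=5: r + 4k = 1412.884 → ⌈·⌉ = 1413
j=6: r + 5k = 1715.784 → ⌈·⌉ = 1716
j=7: r + 6k = 2018.684 → ⌈·⌉ = 2019
j=8: r + 7k = 2321.584 → ⌈·⌉ = 2322
j=9: r + 8k = 2624.484 → ⌈·⌉ = 2625
j=10: r + 9k = 2927.384 → ⌈·⌉ = 2928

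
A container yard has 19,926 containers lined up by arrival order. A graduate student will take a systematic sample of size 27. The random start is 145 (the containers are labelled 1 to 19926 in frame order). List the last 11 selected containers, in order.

k = N/n = 19926/27 = 738
17th selection = 145 + 16×738 = 11953
18th: 11953 + 738 = 12691
19th: 12691 + 738 = 13429
20th: 13429 + 738 = 14167
21st: 14167 + 738 = 14905
22nd: 14905 + 738 = 15643
23rd: 15643 + 738 = 16381
24th: 16381 + 738 = 17119
25th: 17119 + 738 = 17857
26th: 17857 + 738 = 18595
27th: 18595 + 738 = 19333

11953, 12691, 13429, 14167, 14905, 15643, 16381, 17119, 17857, 18595, 19333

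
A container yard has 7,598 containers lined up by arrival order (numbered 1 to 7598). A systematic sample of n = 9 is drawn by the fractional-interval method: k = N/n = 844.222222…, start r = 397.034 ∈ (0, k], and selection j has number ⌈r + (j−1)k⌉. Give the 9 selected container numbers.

398, 1242, 2086, 2930, 3774, 4619, 5463, 6307, 7151

j=1: r + 0k = 397.034 → ⌈·⌉ = 398
j=2: r + 1k = 1241.256222… → ⌈·⌉ = 1242
j=3: r + 2k = 2085.478444… → ⌈·⌉ = 2086
j=4: r + 3k = 2929.700666… → ⌈·⌉ = 2930
j=5: r + 4k = 3773.922888… → ⌈·⌉ = 3774
j=6: r + 5k = 4618.145111… → ⌈·⌉ = 4619
j=7: r + 6k = 5462.367333… → ⌈·⌉ = 5463
j=8: r + 7k = 6306.589555… → ⌈·⌉ = 6307
j=9: r + 8k = 7150.811777… → ⌈·⌉ = 7151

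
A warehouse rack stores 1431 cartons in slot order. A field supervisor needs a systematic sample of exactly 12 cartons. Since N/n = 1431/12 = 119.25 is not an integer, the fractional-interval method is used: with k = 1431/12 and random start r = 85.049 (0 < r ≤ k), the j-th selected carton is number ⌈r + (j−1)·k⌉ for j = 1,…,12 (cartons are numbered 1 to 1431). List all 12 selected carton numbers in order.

86, 205, 324, 443, 563, 682, 801, 920, 1040, 1159, 1278, 1397

j=1: r + 0k = 85.049 → ⌈·⌉ = 86
j=2: r + 1k = 204.299 → ⌈·⌉ = 205
j=3: r + 2k = 323.549 → ⌈·⌉ = 324
j=4: r + 3k = 442.799 → ⌈·⌉ = 443
j=5: r + 4k = 562.049 → ⌈·⌉ = 563
j=6: r + 5k = 681.299 → ⌈·⌉ = 682
j=7: r + 6k = 800.549 → ⌈·⌉ = 801
j=8: r + 7k = 919.799 → ⌈·⌉ = 920
j=9: r + 8k = 1039.049 → ⌈·⌉ = 1040
j=10: r + 9k = 1158.299 → ⌈·⌉ = 1159
j=11: r + 10k = 1277.549 → ⌈·⌉ = 1278
j=12: r + 11k = 1396.799 → ⌈·⌉ = 1397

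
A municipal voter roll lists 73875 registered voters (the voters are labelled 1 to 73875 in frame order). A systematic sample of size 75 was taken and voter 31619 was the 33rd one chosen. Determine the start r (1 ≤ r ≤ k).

99

k = 73875/75 = 985
r = 31619 − (33−1)×985 = 31619 − 31520 = 99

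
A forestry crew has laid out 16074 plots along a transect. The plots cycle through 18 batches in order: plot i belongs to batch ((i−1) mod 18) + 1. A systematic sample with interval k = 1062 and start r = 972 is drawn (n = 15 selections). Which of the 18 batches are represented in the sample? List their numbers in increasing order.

18

Consecutive selections differ by k = 1062, so their batch numbers differ by 1062 mod 18 = 0.
gcd(1062, 18) = 18, so the sample visits 18/18 = 1 distinct residues mod 18.
Start 972 is batch 18; the batches hit are 18.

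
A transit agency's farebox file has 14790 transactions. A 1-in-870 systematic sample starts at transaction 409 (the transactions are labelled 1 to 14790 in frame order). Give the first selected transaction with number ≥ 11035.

11719

k = 870
Steps past start: ⌈(11035 − 409)/870⌉ = ⌈10626/870⌉ = 13
Selected transaction: 409 + 13×870 = 11719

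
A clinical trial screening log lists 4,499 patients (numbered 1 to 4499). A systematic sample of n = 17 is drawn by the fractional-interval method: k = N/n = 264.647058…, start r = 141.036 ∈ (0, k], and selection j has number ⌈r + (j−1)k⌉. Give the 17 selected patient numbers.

j=1: r + 0k = 141.036 → ⌈·⌉ = 142
j=2: r + 1k = 405.683058… → ⌈·⌉ = 406
j=3: r + 2k = 670.330117… → ⌈·⌉ = 671
j=4: r + 3k = 934.977176… → ⌈·⌉ = 935
j=5: r + 4k = 1199.624235… → ⌈·⌉ = 1200
j=6: r + 5k = 1464.271294… → ⌈·⌉ = 1465
j=7: r + 6k = 1728.918352… → ⌈·⌉ = 1729
j=8: r + 7k = 1993.565411… → ⌈·⌉ = 1994
j=9: r + 8k = 2258.212470… → ⌈·⌉ = 2259
j=10: r + 9k = 2522.859529… → ⌈·⌉ = 2523
j=11: r + 10k = 2787.506588… → ⌈·⌉ = 2788
j=12: r + 11k = 3052.153647… → ⌈·⌉ = 3053
j=13: r + 12k = 3316.800705… → ⌈·⌉ = 3317
j=14: r + 13k = 3581.447764… → ⌈·⌉ = 3582
j=15: r + 14k = 3846.094823… → ⌈·⌉ = 3847
j=16: r + 15k = 4110.741882… → ⌈·⌉ = 4111
j=17: r + 16k = 4375.388941… → ⌈·⌉ = 4376

142, 406, 671, 935, 1200, 1465, 1729, 1994, 2259, 2523, 2788, 3053, 3317, 3582, 3847, 4111, 4376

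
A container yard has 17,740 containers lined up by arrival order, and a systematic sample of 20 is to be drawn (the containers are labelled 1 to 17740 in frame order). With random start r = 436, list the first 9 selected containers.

436, 1323, 2210, 3097, 3984, 4871, 5758, 6645, 7532

k = N/n = 17740/20 = 887
container 1: 436
container 2: 436 + 887 = 1323
container 3: 1323 + 887 = 2210
container 4: 2210 + 887 = 3097
container 5: 3097 + 887 = 3984
container 6: 3984 + 887 = 4871
container 7: 4871 + 887 = 5758
container 8: 5758 + 887 = 6645
container 9: 6645 + 887 = 7532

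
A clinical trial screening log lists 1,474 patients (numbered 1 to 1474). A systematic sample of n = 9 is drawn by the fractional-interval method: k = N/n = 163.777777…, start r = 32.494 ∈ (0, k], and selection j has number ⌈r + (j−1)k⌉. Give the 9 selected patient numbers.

33, 197, 361, 524, 688, 852, 1016, 1179, 1343

j=1: r + 0k = 32.494 → ⌈·⌉ = 33
j=2: r + 1k = 196.271777… → ⌈·⌉ = 197
j=3: r + 2k = 360.049555… → ⌈·⌉ = 361
j=4: r + 3k = 523.827333… → ⌈·⌉ = 524
j=5: r + 4k = 687.605111… → ⌈·⌉ = 688
j=6: r + 5k = 851.382888… → ⌈·⌉ = 852
j=7: r + 6k = 1015.160666… → ⌈·⌉ = 1016
j=8: r + 7k = 1178.938444… → ⌈·⌉ = 1179
j=9: r + 8k = 1342.716222… → ⌈·⌉ = 1343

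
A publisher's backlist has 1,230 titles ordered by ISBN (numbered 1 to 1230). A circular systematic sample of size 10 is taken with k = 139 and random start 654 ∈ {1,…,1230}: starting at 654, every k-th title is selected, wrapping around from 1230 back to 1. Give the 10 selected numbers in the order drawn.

Selection 1: 654
Selection 2: 654 + 139 = 793
Selection 3: 793 + 139 = 932
Selection 4: 932 + 139 = 1071
Selection 5: 1071 + 139 = 1210
Selection 6: 1210 + 139 = 1349 → 1349 − 1230 = 119
Selection 7: 119 + 139 = 258
Selection 8: 258 + 139 = 397
Selection 9: 397 + 139 = 536
Selection 10: 536 + 139 = 675

654, 793, 932, 1071, 1210, 119, 258, 397, 536, 675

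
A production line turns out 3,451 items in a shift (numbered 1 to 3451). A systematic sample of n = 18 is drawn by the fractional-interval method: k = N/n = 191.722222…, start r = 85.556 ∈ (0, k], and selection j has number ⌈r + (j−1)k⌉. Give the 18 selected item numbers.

86, 278, 470, 661, 853, 1045, 1236, 1428, 1620, 1812, 2003, 2195, 2387, 2578, 2770, 2962, 3154, 3345

j=1: r + 0k = 85.556 → ⌈·⌉ = 86
j=2: r + 1k = 277.278222… → ⌈·⌉ = 278
j=3: r + 2k = 469.000444… → ⌈·⌉ = 470
j=4: r + 3k = 660.722666… → ⌈·⌉ = 661
j=5: r + 4k = 852.444888… → ⌈·⌉ = 853
j=6: r + 5k = 1044.167111… → ⌈·⌉ = 1045
j=7: r + 6k = 1235.889333… → ⌈·⌉ = 1236
j=8: r + 7k = 1427.611555… → ⌈·⌉ = 1428
j=9: r + 8k = 1619.333777… → ⌈·⌉ = 1620
j=10: r + 9k = 1811.056 → ⌈·⌉ = 1812
j=11: r + 10k = 2002.778222… → ⌈·⌉ = 2003
j=12: r + 11k = 2194.500444… → ⌈·⌉ = 2195
j=13: r + 12k = 2386.222666… → ⌈·⌉ = 2387
j=14: r + 13k = 2577.944888… → ⌈·⌉ = 2578
j=15: r + 14k = 2769.667111… → ⌈·⌉ = 2770
j=16: r + 15k = 2961.389333… → ⌈·⌉ = 2962
j=17: r + 16k = 3153.111555… → ⌈·⌉ = 3154
j=18: r + 17k = 3344.833777… → ⌈·⌉ = 3345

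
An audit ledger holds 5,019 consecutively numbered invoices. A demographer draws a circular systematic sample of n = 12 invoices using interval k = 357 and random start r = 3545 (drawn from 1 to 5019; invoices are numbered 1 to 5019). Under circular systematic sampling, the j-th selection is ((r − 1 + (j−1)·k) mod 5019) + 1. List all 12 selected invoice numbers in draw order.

3545, 3902, 4259, 4616, 4973, 311, 668, 1025, 1382, 1739, 2096, 2453

Selection 1: 3545
Selection 2: 3545 + 357 = 3902
Selection 3: 3902 + 357 = 4259
Selection 4: 4259 + 357 = 4616
Selection 5: 4616 + 357 = 4973
Selection 6: 4973 + 357 = 5330 → 5330 − 5019 = 311
Selection 7: 311 + 357 = 668
Selection 8: 668 + 357 = 1025
Selection 9: 1025 + 357 = 1382
Selection 10: 1382 + 357 = 1739
Selection 11: 1739 + 357 = 2096
Selection 12: 2096 + 357 = 2453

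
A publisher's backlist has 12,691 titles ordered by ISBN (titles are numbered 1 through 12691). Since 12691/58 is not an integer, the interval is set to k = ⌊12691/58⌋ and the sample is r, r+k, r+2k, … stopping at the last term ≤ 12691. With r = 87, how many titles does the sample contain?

k = ⌊12691/58⌋ = 218
Achieved size = ⌊(12691 − 87)/218⌋ + 1 = ⌊12604/218⌋ + 1 = 57 + 1 = 58
(last selection: 87 + 57×218 = 12513 ≤ 12691; next would be 12731 > 12691)

58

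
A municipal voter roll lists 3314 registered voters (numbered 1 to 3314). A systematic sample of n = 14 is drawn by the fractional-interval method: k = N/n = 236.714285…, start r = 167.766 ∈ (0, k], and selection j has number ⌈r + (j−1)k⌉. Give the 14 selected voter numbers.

168, 405, 642, 878, 1115, 1352, 1589, 1825, 2062, 2299, 2535, 2772, 3009, 3246

j=1: r + 0k = 167.766 → ⌈·⌉ = 168
j=2: r + 1k = 404.480285… → ⌈·⌉ = 405
j=3: r + 2k = 641.194571… → ⌈·⌉ = 642
j=4: r + 3k = 877.908857… → ⌈·⌉ = 878
j=5: r + 4k = 1114.623142… → ⌈·⌉ = 1115
j=6: r + 5k = 1351.337428… → ⌈·⌉ = 1352
j=7: r + 6k = 1588.051714… → ⌈·⌉ = 1589
j=8: r + 7k = 1824.766 → ⌈·⌉ = 1825
j=9: r + 8k = 2061.480285… → ⌈·⌉ = 2062
j=10: r + 9k = 2298.194571… → ⌈·⌉ = 2299
j=11: r + 10k = 2534.908857… → ⌈·⌉ = 2535
j=12: r + 11k = 2771.623142… → ⌈·⌉ = 2772
j=13: r + 12k = 3008.337428… → ⌈·⌉ = 3009
j=14: r + 13k = 3245.051714… → ⌈·⌉ = 3246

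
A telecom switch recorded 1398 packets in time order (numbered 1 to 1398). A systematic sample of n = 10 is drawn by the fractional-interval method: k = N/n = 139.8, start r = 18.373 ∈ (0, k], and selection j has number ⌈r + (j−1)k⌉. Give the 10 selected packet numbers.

19, 159, 298, 438, 578, 718, 858, 997, 1137, 1277

j=1: r + 0k = 18.373 → ⌈·⌉ = 19
j=2: r + 1k = 158.173 → ⌈·⌉ = 159
j=3: r + 2k = 297.973 → ⌈·⌉ = 298
j=4: r + 3k = 437.773 → ⌈·⌉ = 438
j=5: r + 4k = 577.573 → ⌈·⌉ = 578
j=6: r + 5k = 717.373 → ⌈·⌉ = 718
j=7: r + 6k = 857.173 → ⌈·⌉ = 858
j=8: r + 7k = 996.973 → ⌈·⌉ = 997
j=9: r + 8k = 1136.773 → ⌈·⌉ = 1137
j=10: r + 9k = 1276.573 → ⌈·⌉ = 1277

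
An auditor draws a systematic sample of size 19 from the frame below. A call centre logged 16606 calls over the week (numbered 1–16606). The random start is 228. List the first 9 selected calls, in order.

k = N/n = 16606/19 = 874
call 1: 228
call 2: 228 + 874 = 1102
call 3: 1102 + 874 = 1976
call 4: 1976 + 874 = 2850
call 5: 2850 + 874 = 3724
call 6: 3724 + 874 = 4598
call 7: 4598 + 874 = 5472
call 8: 5472 + 874 = 6346
call 9: 6346 + 874 = 7220

228, 1102, 1976, 2850, 3724, 4598, 5472, 6346, 7220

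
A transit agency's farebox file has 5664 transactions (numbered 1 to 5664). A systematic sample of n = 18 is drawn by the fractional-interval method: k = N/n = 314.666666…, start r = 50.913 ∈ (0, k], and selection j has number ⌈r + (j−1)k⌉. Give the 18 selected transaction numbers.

51, 366, 681, 995, 1310, 1625, 1939, 2254, 2569, 2883, 3198, 3513, 3827, 4142, 4457, 4771, 5086, 5401

j=1: r + 0k = 50.913 → ⌈·⌉ = 51
j=2: r + 1k = 365.579666… → ⌈·⌉ = 366
j=3: r + 2k = 680.246333… → ⌈·⌉ = 681
j=4: r + 3k = 994.913 → ⌈·⌉ = 995
j=5: r + 4k = 1309.579666… → ⌈·⌉ = 1310
j=6: r + 5k = 1624.246333… → ⌈·⌉ = 1625
j=7: r + 6k = 1938.913 → ⌈·⌉ = 1939
j=8: r + 7k = 2253.579666… → ⌈·⌉ = 2254
j=9: r + 8k = 2568.246333… → ⌈·⌉ = 2569
j=10: r + 9k = 2882.913 → ⌈·⌉ = 2883
j=11: r + 10k = 3197.579666… → ⌈·⌉ = 3198
j=12: r + 11k = 3512.246333… → ⌈·⌉ = 3513
j=13: r + 12k = 3826.913 → ⌈·⌉ = 3827
j=14: r + 13k = 4141.579666… → ⌈·⌉ = 4142
j=15: r + 14k = 4456.246333… → ⌈·⌉ = 4457
j=16: r + 15k = 4770.913 → ⌈·⌉ = 4771
j=17: r + 16k = 5085.579666… → ⌈·⌉ = 5086
j=18: r + 17k = 5400.246333… → ⌈·⌉ = 5401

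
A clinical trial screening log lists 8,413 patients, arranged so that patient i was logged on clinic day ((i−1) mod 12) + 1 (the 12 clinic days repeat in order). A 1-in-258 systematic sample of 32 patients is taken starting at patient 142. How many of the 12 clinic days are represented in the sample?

2

Consecutive selections differ by k = 258, so their clinic day numbers differ by 258 mod 12 = 6.
gcd(258, 12) = 6, so the sample visits 12/6 = 2 distinct residues mod 12.
Start 142 is clinic day 10; the clinic days hit are 4, 10.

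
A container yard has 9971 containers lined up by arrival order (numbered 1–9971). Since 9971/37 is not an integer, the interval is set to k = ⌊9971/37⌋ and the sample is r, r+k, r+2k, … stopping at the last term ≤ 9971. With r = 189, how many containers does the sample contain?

37

k = ⌊9971/37⌋ = 269
Achieved size = ⌊(9971 − 189)/269⌋ + 1 = ⌊9782/269⌋ + 1 = 36 + 1 = 37
(last selection: 189 + 36×269 = 9873 ≤ 9971; next would be 10142 > 9971)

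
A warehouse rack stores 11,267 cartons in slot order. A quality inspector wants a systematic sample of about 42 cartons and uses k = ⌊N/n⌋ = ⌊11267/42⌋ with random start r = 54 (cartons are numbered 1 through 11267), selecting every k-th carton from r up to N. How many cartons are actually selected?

k = ⌊11267/42⌋ = 268
Achieved size = ⌊(11267 − 54)/268⌋ + 1 = ⌊11213/268⌋ + 1 = 41 + 1 = 42
(last selection: 54 + 41×268 = 11042 ≤ 11267; next would be 11310 > 11267)

42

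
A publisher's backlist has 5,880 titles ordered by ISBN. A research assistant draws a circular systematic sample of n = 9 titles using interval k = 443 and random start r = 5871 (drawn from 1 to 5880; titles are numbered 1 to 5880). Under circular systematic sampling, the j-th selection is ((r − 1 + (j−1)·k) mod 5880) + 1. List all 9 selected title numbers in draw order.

Selection 1: 5871
Selection 2: 5871 + 443 = 6314 → 6314 − 5880 = 434
Selection 3: 434 + 443 = 877
Selection 4: 877 + 443 = 1320
Selection 5: 1320 + 443 = 1763
Selection 6: 1763 + 443 = 2206
Selection 7: 2206 + 443 = 2649
Selection 8: 2649 + 443 = 3092
Selection 9: 3092 + 443 = 3535

5871, 434, 877, 1320, 1763, 2206, 2649, 3092, 3535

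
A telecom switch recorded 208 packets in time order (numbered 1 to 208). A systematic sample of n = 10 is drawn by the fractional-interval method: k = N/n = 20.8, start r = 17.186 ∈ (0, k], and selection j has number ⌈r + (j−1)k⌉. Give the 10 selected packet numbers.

18, 38, 59, 80, 101, 122, 142, 163, 184, 205

j=1: r + 0k = 17.186 → ⌈·⌉ = 18
j=2: r + 1k = 37.986 → ⌈·⌉ = 38
j=3: r + 2k = 58.786 → ⌈·⌉ = 59
j=4: r + 3k = 79.586 → ⌈·⌉ = 80
j=5: r + 4k = 100.386 → ⌈·⌉ = 101
j=6: r + 5k = 121.186 → ⌈·⌉ = 122
j=7: r + 6k = 141.986 → ⌈·⌉ = 142
j=8: r + 7k = 162.786 → ⌈·⌉ = 163
j=9: r + 8k = 183.586 → ⌈·⌉ = 184
j=10: r + 9k = 204.386 → ⌈·⌉ = 205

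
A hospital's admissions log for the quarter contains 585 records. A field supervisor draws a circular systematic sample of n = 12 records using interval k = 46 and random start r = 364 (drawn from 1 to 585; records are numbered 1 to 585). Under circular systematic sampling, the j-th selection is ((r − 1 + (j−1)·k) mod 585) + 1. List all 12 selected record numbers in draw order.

364, 410, 456, 502, 548, 9, 55, 101, 147, 193, 239, 285

Selection 1: 364
Selection 2: 364 + 46 = 410
Selection 3: 410 + 46 = 456
Selection 4: 456 + 46 = 502
Selection 5: 502 + 46 = 548
Selection 6: 548 + 46 = 594 → 594 − 585 = 9
Selection 7: 9 + 46 = 55
Selection 8: 55 + 46 = 101
Selection 9: 101 + 46 = 147
Selection 10: 147 + 46 = 193
Selection 11: 193 + 46 = 239
Selection 12: 239 + 46 = 285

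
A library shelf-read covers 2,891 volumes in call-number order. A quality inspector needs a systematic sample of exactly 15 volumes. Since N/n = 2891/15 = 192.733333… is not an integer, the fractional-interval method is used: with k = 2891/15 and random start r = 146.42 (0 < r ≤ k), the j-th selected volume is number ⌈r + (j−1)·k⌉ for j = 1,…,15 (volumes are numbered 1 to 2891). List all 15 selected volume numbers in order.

j=1: r + 0k = 146.42 → ⌈·⌉ = 147
j=2: r + 1k = 339.153333… → ⌈·⌉ = 340
j=3: r + 2k = 531.886666… → ⌈·⌉ = 532
j=4: r + 3k = 724.62 → ⌈·⌉ = 725
j=5: r + 4k = 917.353333… → ⌈·⌉ = 918
j=6: r + 5k = 1110.086666… → ⌈·⌉ = 1111
j=7: r + 6k = 1302.82 → ⌈·⌉ = 1303
j=8: r + 7k = 1495.553333… → ⌈·⌉ = 1496
j=9: r + 8k = 1688.286666… → ⌈·⌉ = 1689
j=10: r + 9k = 1881.02 → ⌈·⌉ = 1882
j=11: r + 10k = 2073.753333… → ⌈·⌉ = 2074
j=12: r + 11k = 2266.486666… → ⌈·⌉ = 2267
j=13: r + 12k = 2459.22 → ⌈·⌉ = 2460
j=14: r + 13k = 2651.953333… → ⌈·⌉ = 2652
j=15: r + 14k = 2844.686666… → ⌈·⌉ = 2845

147, 340, 532, 725, 918, 1111, 1303, 1496, 1689, 1882, 2074, 2267, 2460, 2652, 2845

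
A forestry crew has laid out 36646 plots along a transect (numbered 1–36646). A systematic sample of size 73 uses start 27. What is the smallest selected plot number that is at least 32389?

32657

k = 36646/73 = 502
Steps past start: ⌈(32389 − 27)/502⌉ = ⌈32362/502⌉ = 65
Selected plot: 27 + 65×502 = 32657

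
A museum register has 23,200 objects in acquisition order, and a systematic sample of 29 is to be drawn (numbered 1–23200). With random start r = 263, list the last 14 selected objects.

k = N/n = 23200/29 = 800
16th selection = 263 + 15×800 = 12263
17th: 12263 + 800 = 13063
18th: 13063 + 800 = 13863
19th: 13863 + 800 = 14663
20th: 14663 + 800 = 15463
21st: 15463 + 800 = 16263
22nd: 16263 + 800 = 17063
23rd: 17063 + 800 = 17863
24th: 17863 + 800 = 18663
25th: 18663 + 800 = 19463
26th: 19463 + 800 = 20263
27th: 20263 + 800 = 21063
28th: 21063 + 800 = 21863
29th: 21863 + 800 = 22663

12263, 13063, 13863, 14663, 15463, 16263, 17063, 17863, 18663, 19463, 20263, 21063, 21863, 22663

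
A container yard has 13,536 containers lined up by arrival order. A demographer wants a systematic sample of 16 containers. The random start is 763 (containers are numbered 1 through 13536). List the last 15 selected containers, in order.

k = N/n = 13536/16 = 846
2nd selection = 763 + 1×846 = 1609
3rd: 1609 + 846 = 2455
4th: 2455 + 846 = 3301
5th: 3301 + 846 = 4147
6th: 4147 + 846 = 4993
7th: 4993 + 846 = 5839
8th: 5839 + 846 = 6685
9th: 6685 + 846 = 7531
10th: 7531 + 846 = 8377
11th: 8377 + 846 = 9223
12th: 9223 + 846 = 10069
13th: 10069 + 846 = 10915
14th: 10915 + 846 = 11761
15th: 11761 + 846 = 12607
16th: 12607 + 846 = 13453

1609, 2455, 3301, 4147, 4993, 5839, 6685, 7531, 8377, 9223, 10069, 10915, 11761, 12607, 13453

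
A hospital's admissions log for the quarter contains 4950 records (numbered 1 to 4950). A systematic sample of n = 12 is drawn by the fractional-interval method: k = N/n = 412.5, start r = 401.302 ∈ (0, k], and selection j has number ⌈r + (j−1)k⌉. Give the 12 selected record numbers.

j=1: r + 0k = 401.302 → ⌈·⌉ = 402
j=2: r + 1k = 813.802 → ⌈·⌉ = 814
j=3: r + 2k = 1226.302 → ⌈·⌉ = 1227
j=4: r + 3k = 1638.802 → ⌈·⌉ = 1639
j=5: r + 4k = 2051.302 → ⌈·⌉ = 2052
j=6: r + 5k = 2463.802 → ⌈·⌉ = 2464
j=7: r + 6k = 2876.302 → ⌈·⌉ = 2877
j=8: r + 7k = 3288.802 → ⌈·⌉ = 3289
j=9: r + 8k = 3701.302 → ⌈·⌉ = 3702
j=10: r + 9k = 4113.802 → ⌈·⌉ = 4114
j=11: r + 10k = 4526.302 → ⌈·⌉ = 4527
j=12: r + 11k = 4938.802 → ⌈·⌉ = 4939

402, 814, 1227, 1639, 2052, 2464, 2877, 3289, 3702, 4114, 4527, 4939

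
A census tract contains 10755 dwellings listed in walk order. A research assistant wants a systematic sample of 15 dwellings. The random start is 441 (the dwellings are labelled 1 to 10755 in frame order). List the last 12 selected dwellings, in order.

2592, 3309, 4026, 4743, 5460, 6177, 6894, 7611, 8328, 9045, 9762, 10479

k = N/n = 10755/15 = 717
4th selection = 441 + 3×717 = 2592
5th: 2592 + 717 = 3309
6th: 3309 + 717 = 4026
7th: 4026 + 717 = 4743
8th: 4743 + 717 = 5460
9th: 5460 + 717 = 6177
10th: 6177 + 717 = 6894
11th: 6894 + 717 = 7611
12th: 7611 + 717 = 8328
13th: 8328 + 717 = 9045
14th: 9045 + 717 = 9762
15th: 9762 + 717 = 10479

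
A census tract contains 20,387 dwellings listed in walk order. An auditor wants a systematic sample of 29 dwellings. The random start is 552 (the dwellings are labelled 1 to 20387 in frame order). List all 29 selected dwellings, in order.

552, 1255, 1958, 2661, 3364, 4067, 4770, 5473, 6176, 6879, 7582, 8285, 8988, 9691, 10394, 11097, 11800, 12503, 13206, 13909, 14612, 15315, 16018, 16721, 17424, 18127, 18830, 19533, 20236

k = N/n = 20387/29 = 703
dwelling 1: 552
dwelling 2: 552 + 703 = 1255
dwelling 3: 1255 + 703 = 1958
dwelling 4: 1958 + 703 = 2661
dwelling 5: 2661 + 703 = 3364
dwelling 6: 3364 + 703 = 4067
dwelling 7: 4067 + 703 = 4770
dwelling 8: 4770 + 703 = 5473
dwelling 9: 5473 + 703 = 6176
dwelling 10: 6176 + 703 = 6879
dwelling 11: 6879 + 703 = 7582
dwelling 12: 7582 + 703 = 8285
dwelling 13: 8285 + 703 = 8988
dwelling 14: 8988 + 703 = 9691
dwelling 15: 9691 + 703 = 10394
dwelling 16: 10394 + 703 = 11097
dwelling 17: 11097 + 703 = 11800
dwelling 18: 11800 + 703 = 12503
dwelling 19: 12503 + 703 = 13206
dwelling 20: 13206 + 703 = 13909
dwelling 21: 13909 + 703 = 14612
dwelling 22: 14612 + 703 = 15315
dwelling 23: 15315 + 703 = 16018
dwelling 24: 16018 + 703 = 16721
dwelling 25: 16721 + 703 = 17424
dwelling 26: 17424 + 703 = 18127
dwelling 27: 18127 + 703 = 18830
dwelling 28: 18830 + 703 = 19533
dwelling 29: 19533 + 703 = 20236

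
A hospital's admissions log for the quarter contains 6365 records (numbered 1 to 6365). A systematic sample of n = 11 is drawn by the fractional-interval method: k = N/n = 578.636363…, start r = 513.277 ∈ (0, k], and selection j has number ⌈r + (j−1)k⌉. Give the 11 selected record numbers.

514, 1092, 1671, 2250, 2828, 3407, 3986, 4564, 5143, 5722, 6300

j=1: r + 0k = 513.277 → ⌈·⌉ = 514
j=2: r + 1k = 1091.913363… → ⌈·⌉ = 1092
j=3: r + 2k = 1670.549727… → ⌈·⌉ = 1671
j=4: r + 3k = 2249.186090… → ⌈·⌉ = 2250
j=5: r + 4k = 2827.822454… → ⌈·⌉ = 2828
j=6: r + 5k = 3406.458818… → ⌈·⌉ = 3407
j=7: r + 6k = 3985.095181… → ⌈·⌉ = 3986
j=8: r + 7k = 4563.731545… → ⌈·⌉ = 4564
j=9: r + 8k = 5142.367909… → ⌈·⌉ = 5143
j=10: r + 9k = 5721.004272… → ⌈·⌉ = 5722
j=11: r + 10k = 6299.640636… → ⌈·⌉ = 6300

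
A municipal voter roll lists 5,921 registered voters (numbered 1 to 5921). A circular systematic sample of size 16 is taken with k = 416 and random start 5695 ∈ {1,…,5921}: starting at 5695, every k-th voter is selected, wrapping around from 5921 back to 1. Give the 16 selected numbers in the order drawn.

5695, 190, 606, 1022, 1438, 1854, 2270, 2686, 3102, 3518, 3934, 4350, 4766, 5182, 5598, 93

Selection 1: 5695
Selection 2: 5695 + 416 = 6111 → 6111 − 5921 = 190
Selection 3: 190 + 416 = 606
Selection 4: 606 + 416 = 1022
Selection 5: 1022 + 416 = 1438
Selection 6: 1438 + 416 = 1854
Selection 7: 1854 + 416 = 2270
Selection 8: 2270 + 416 = 2686
Selection 9: 2686 + 416 = 3102
Selection 10: 3102 + 416 = 3518
Selection 11: 3518 + 416 = 3934
Selection 12: 3934 + 416 = 4350
Selection 13: 4350 + 416 = 4766
Selection 14: 4766 + 416 = 5182
Selection 15: 5182 + 416 = 5598
Selection 16: 5598 + 416 = 6014 → 6014 − 5921 = 93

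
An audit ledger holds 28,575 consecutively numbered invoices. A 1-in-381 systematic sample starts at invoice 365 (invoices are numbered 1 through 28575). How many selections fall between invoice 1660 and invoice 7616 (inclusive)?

k = 381
First selection ≥ 1660: 365 + ⌈(1660−365)/381⌉·381 = 365 + 4×381 = 1889
Last selection ≤ 7616: 365 + ⌊(7616−365)/381⌋·381 = 365 + 19×381 = 7604
Count = 19 − 4 + 1 = 16

16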